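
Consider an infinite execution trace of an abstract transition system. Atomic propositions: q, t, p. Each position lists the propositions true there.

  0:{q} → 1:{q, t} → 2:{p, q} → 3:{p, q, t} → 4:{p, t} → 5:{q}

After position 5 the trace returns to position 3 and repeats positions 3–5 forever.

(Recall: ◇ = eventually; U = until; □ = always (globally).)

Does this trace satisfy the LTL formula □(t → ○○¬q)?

t → ○○¬q must hold at every position from 0 onward. It fails at position 1, so □(t → ○○¬q) is false.
Positions where t holds: 1, 3, 4.
Check ○○¬q at each: 1→fails, 3→fails, 4→fails.

No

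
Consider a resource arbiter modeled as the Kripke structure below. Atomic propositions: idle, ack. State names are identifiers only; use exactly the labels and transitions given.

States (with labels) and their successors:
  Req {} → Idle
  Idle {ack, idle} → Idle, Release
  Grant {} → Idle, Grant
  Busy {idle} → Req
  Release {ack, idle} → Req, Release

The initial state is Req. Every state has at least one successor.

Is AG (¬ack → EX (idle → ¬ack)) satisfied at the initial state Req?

States satisfying ¬ack → EX (idle → ¬ack): {Idle, Grant, Busy, Release}.
States satisfying AG (¬ack → EX (idle → ¬ack)): ∅.
Req is reachable from Req and violates ¬ack → EX (idle → ¬ack), so AG fails at Req.
Req ∉ Sat(AG (¬ack → EX (idle → ¬ack))).

Does not hold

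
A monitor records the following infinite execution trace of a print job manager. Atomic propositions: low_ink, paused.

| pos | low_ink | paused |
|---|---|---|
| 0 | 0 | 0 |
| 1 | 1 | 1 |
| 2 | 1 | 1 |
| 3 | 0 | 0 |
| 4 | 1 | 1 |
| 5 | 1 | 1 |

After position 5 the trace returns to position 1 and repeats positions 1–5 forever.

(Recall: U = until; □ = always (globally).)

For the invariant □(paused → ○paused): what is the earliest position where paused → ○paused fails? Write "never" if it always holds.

Check paused → ○paused at each position in order: 0 ✓, 1 ✓.
At position 2 the labels are {low_ink, paused} and the next position 3 has {}, so paused → ○paused is false there. This is the first violation.

2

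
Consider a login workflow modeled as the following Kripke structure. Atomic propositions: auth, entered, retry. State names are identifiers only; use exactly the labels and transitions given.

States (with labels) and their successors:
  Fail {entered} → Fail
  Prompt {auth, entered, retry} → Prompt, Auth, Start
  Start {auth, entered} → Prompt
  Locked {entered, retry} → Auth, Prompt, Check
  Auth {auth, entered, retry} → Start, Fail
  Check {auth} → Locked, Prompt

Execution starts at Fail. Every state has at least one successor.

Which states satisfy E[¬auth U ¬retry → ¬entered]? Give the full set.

States satisfying ¬auth: {Fail, Locked}.
States satisfying ¬retry → ¬entered: {Prompt, Locked, Auth, Check}.
States satisfying E[¬auth U ¬retry → ¬entered]: {Prompt, Locked, Auth, Check}.

{Prompt, Locked, Auth, Check}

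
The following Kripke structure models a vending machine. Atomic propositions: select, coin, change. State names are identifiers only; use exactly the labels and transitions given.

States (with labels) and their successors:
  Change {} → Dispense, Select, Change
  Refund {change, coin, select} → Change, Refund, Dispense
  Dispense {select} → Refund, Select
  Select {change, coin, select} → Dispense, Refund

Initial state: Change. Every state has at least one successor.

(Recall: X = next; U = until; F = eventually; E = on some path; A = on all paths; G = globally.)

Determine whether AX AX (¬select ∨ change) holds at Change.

States satisfying AX (¬select ∨ change): {Dispense}.
States satisfying AX AX (¬select ∨ change): ∅.
Change ∉ Sat(AX AX (¬select ∨ change)).

Violated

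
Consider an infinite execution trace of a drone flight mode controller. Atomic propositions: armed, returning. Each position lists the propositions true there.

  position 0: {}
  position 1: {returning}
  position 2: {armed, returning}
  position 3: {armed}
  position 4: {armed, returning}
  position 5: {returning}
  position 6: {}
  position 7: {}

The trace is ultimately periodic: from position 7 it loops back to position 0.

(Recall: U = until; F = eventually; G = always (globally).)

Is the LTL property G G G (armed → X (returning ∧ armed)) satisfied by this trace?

No

G G (armed → X (returning ∧ armed)) must hold at every position from 0 onward. It fails at position 0, so G G G (armed → X (returning ∧ armed)) is false.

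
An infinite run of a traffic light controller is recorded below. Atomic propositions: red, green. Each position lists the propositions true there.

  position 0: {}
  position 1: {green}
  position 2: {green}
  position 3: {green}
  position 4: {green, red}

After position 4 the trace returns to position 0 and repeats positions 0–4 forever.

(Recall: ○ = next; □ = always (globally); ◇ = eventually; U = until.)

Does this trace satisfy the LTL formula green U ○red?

Walking from position 0: at position 0, ○red has not yet held and green fails, so green U ○red is false.

No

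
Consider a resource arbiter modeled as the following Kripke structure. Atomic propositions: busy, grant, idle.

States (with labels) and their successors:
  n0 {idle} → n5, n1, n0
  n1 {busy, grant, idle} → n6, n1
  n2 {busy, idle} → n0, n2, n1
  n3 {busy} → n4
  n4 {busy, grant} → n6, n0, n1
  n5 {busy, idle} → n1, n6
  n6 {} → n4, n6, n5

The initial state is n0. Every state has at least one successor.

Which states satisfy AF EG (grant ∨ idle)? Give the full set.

{n0, n1, n2, n3, n4, n5}

States satisfying EG (grant ∨ idle): {n0, n1, n2, n4, n5}.
States satisfying AF EG (grant ∨ idle): {n0, n1, n2, n3, n4, n5}.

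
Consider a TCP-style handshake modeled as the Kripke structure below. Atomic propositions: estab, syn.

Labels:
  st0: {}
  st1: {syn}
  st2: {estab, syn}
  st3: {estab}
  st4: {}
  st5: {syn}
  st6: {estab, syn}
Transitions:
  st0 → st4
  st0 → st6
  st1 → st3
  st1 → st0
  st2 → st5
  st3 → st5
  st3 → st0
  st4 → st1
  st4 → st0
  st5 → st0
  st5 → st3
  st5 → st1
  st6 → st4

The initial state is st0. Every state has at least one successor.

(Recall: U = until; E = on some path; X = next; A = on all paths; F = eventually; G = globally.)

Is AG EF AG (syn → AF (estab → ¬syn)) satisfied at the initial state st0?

States satisfying EF AG (syn → AF (estab → ¬syn)): {st0, st1, st2, st3, st4, st5, st6}.
States satisfying AG EF AG (syn → AF (estab → ¬syn)): {st0, st1, st2, st3, st4, st5, st6}.
Every state reachable from st0 satisfies EF AG (syn → AF (estab → ¬syn)).
st0 ∈ Sat(AG EF AG (syn → AF (estab → ¬syn))).

Yes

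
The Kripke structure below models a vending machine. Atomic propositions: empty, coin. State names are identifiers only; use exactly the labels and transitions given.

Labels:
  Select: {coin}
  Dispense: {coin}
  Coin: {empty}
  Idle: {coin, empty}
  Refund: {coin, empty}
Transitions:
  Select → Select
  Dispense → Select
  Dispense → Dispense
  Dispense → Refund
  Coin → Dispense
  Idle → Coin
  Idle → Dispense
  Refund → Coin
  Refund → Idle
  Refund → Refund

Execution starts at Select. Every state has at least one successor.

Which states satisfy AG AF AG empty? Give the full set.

none

States satisfying AF AG empty: ∅.
States satisfying AG AF AG empty: ∅.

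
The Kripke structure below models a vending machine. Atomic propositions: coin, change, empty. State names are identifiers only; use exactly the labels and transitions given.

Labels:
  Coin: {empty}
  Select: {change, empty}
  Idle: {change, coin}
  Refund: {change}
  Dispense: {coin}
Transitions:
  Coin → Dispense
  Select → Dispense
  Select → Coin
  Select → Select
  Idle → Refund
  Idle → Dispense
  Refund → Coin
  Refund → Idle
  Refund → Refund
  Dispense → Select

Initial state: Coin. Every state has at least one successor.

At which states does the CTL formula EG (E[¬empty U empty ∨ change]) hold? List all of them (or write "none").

States satisfying E[¬empty U empty ∨ change]: {Coin, Select, Idle, Refund, Dispense}.
States satisfying EG (E[¬empty U empty ∨ change]): {Coin, Select, Idle, Refund, Dispense}.

{Coin, Select, Idle, Refund, Dispense}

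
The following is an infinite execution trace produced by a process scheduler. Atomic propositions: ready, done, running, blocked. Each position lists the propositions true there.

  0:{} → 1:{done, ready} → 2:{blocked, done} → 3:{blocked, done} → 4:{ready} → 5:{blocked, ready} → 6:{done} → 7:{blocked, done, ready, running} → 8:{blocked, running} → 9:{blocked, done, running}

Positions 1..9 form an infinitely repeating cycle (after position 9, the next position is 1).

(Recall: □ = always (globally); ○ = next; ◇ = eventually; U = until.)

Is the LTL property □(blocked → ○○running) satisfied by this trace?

blocked → ○○running must hold at every position from 0 onward. It fails at position 2, so □(blocked → ○○running) is false.
Positions where blocked holds: 2, 3, 5, 7, 8, 9.
Check ○○running at each: 2→fails, 3→fails, 5→ok, 7→ok, 8→fails, 9→fails.

Violated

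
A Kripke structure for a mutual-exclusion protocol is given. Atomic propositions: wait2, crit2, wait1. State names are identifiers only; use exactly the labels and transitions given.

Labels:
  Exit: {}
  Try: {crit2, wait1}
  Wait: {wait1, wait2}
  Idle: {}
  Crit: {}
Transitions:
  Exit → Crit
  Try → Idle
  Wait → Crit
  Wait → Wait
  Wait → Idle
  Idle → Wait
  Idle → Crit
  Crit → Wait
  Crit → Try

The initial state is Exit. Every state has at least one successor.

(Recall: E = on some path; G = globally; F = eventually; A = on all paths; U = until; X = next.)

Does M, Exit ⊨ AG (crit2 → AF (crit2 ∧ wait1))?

States satisfying crit2 → AF (crit2 ∧ wait1): {Exit, Try, Wait, Idle, Crit}.
States satisfying AG (crit2 → AF (crit2 ∧ wait1)): {Exit, Try, Wait, Idle, Crit}.
Every state reachable from Exit satisfies crit2 → AF (crit2 ∧ wait1).
Exit ∈ Sat(AG (crit2 → AF (crit2 ∧ wait1))).

Yes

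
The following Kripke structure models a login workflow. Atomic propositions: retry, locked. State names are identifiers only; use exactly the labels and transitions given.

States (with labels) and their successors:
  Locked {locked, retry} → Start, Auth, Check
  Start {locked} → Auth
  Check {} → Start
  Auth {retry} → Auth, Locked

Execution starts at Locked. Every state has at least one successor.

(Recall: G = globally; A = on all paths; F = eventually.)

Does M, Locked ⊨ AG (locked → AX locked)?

Does not hold

States satisfying locked → AX locked: {Check, Auth}.
States satisfying AG (locked → AX locked): ∅.
Locked is reachable from Locked and violates locked → AX locked, so AG fails at Locked.
Locked ∉ Sat(AG (locked → AX locked)).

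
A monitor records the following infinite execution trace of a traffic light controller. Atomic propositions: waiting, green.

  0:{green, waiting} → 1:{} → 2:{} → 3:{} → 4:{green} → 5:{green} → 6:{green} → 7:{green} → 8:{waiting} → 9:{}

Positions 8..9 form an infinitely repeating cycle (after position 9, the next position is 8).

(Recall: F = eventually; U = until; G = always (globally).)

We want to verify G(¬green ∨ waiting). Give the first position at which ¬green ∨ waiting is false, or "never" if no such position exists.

4

Check ¬green ∨ waiting at each position in order: 0 ✓, 1 ✓, 2 ✓, 3 ✓.
At position 4 the labels are {green}, so ¬green ∨ waiting is false there. This is the first violation.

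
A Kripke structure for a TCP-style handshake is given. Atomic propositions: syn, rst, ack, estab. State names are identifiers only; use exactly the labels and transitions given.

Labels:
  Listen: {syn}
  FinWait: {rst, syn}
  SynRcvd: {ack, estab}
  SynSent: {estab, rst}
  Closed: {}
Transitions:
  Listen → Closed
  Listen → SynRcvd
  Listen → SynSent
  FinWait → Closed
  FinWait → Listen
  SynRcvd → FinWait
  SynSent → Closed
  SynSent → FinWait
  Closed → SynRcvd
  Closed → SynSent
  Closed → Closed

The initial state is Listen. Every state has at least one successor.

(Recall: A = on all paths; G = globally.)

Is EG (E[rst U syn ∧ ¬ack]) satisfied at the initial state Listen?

Holds

States satisfying E[rst U syn ∧ ¬ack]: {Listen, FinWait, SynSent}.
States satisfying EG (E[rst U syn ∧ ¬ack]): {Listen, FinWait, SynSent}.
Listen ∈ Sat(EG (E[rst U syn ∧ ¬ack])).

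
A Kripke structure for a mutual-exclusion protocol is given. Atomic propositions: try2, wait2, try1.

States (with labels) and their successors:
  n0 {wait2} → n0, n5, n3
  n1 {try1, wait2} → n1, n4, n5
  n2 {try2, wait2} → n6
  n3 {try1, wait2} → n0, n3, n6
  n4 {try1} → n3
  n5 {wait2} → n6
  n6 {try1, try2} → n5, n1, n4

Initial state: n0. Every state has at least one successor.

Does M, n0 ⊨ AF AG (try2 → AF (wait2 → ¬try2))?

Holds

States satisfying AG (try2 → AF (wait2 → ¬try2)): {n0, n1, n2, n3, n4, n5, n6}.
States satisfying AF AG (try2 → AF (wait2 → ¬try2)): {n0, n1, n2, n3, n4, n5, n6}.
n0 ∈ Sat(AF AG (try2 → AF (wait2 → ¬try2))).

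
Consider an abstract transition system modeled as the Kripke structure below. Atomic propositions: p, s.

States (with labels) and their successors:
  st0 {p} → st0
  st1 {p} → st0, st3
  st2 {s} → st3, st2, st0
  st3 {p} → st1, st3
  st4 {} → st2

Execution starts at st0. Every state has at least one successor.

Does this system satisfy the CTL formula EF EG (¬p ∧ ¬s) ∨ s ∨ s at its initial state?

No

States satisfying EG (¬p ∧ ¬s): ∅.
States satisfying EF EG (¬p ∧ ¬s): ∅.
States satisfying s ∨ s: {st2}.
States satisfying EF EG (¬p ∧ ¬s) ∨ s ∨ s: {st2}.
st0 ∉ Sat(EF EG (¬p ∧ ¬s) ∨ s ∨ s).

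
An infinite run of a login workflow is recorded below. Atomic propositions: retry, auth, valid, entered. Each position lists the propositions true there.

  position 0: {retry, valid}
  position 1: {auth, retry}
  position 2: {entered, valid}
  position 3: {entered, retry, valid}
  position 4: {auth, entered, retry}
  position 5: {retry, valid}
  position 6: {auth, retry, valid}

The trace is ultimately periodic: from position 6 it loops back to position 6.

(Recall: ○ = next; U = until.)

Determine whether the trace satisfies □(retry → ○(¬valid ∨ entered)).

retry → ○(¬valid ∨ entered) must hold at every position from 0 onward. It fails at position 4, so □(retry → ○(¬valid ∨ entered)) is false.
Positions where retry holds: 0, 1, 3, 4, 5, 6.
Check ○(¬valid ∨ entered) at each: 0→ok, 1→ok, 3→ok, 4→fails, 5→fails, 6→fails.

Violated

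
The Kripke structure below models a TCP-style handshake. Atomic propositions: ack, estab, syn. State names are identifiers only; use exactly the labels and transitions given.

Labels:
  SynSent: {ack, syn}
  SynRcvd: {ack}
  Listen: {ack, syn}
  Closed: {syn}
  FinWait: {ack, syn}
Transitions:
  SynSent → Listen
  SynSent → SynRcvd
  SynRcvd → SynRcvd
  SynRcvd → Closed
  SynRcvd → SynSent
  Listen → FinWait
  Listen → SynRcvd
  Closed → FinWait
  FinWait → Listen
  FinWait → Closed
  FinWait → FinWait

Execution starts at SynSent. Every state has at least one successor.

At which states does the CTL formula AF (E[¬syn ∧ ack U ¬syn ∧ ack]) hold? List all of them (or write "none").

{SynRcvd}

States satisfying E[¬syn ∧ ack U ¬syn ∧ ack]: {SynRcvd}.
States satisfying AF (E[¬syn ∧ ack U ¬syn ∧ ack]): {SynRcvd}.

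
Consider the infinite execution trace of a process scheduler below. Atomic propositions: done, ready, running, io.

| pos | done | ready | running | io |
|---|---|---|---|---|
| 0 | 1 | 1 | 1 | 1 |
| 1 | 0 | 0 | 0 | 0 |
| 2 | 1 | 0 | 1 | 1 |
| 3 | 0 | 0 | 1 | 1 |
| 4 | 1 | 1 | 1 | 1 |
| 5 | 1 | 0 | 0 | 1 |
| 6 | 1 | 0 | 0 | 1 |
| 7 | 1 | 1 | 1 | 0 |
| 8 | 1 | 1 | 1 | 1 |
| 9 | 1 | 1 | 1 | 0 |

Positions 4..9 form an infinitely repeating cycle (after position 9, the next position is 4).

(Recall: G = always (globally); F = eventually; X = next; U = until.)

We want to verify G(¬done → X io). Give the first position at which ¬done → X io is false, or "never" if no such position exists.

¬done → X io holds at every position 0..9, and those are all the positions the trace ever visits, so the invariant G(¬done → X io) is never violated.

never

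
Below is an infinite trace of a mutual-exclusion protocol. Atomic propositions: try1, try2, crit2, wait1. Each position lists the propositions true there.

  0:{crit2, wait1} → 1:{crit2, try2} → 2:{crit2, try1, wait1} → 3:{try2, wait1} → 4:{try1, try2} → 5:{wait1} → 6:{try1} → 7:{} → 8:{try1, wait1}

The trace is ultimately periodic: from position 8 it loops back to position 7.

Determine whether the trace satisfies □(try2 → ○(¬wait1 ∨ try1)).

try2 → ○(¬wait1 ∨ try1) must hold at every position from 0 onward. It fails at position 4, so □(try2 → ○(¬wait1 ∨ try1)) is false.
Positions where try2 holds: 1, 3, 4.
Check ○(¬wait1 ∨ try1) at each: 1→ok, 3→ok, 4→fails.

Does not hold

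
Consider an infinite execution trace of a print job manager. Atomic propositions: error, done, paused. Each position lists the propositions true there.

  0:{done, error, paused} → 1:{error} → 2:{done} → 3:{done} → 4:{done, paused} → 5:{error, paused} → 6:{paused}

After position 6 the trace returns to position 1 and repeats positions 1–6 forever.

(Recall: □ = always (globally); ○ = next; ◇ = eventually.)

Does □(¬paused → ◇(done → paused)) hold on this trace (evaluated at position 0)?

Yes

¬paused → ◇(done → paused) holds at every position 0..6, and those are all positions ever visited, so □(¬paused → ◇(done → paused)) holds.
Positions where ¬paused holds: 1, 2, 3.
Check ◇(done → paused) at each: 1→ok, 2→ok, 3→ok.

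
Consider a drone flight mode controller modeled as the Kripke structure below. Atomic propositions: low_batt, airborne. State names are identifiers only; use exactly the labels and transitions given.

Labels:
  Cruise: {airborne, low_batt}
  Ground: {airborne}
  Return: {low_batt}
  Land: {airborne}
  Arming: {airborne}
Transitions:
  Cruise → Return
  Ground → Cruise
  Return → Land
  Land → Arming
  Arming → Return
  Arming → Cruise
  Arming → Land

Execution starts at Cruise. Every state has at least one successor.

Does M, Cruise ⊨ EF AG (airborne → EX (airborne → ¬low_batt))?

States satisfying AG (airborne → EX (airborne → ¬low_batt)): {Cruise, Return, Land, Arming}.
States satisfying EF AG (airborne → EX (airborne → ¬low_batt)): {Cruise, Ground, Return, Land, Arming}.
Some path from Cruise reaches a state where AG (airborne → EX (airborne → ¬low_batt)) holds.
Cruise ∈ Sat(EF AG (airborne → EX (airborne → ¬low_batt))).

Satisfied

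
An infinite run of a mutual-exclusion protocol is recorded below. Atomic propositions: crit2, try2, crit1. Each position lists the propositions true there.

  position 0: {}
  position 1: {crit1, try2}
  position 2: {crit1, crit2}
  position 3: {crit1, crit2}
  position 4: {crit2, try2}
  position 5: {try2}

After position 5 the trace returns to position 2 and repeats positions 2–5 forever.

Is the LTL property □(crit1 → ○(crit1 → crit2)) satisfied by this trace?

crit1 → ○(crit1 → crit2) holds at every position 0..5, and those are all positions ever visited, so □(crit1 → ○(crit1 → crit2)) holds.
Positions where crit1 holds: 1, 2, 3.
Check ○(crit1 → crit2) at each: 1→ok, 2→ok, 3→ok.

Holds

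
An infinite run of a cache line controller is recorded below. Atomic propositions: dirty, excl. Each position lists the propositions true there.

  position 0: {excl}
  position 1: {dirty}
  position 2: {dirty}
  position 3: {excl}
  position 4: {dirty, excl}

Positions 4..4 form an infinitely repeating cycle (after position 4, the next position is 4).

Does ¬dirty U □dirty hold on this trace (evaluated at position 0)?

Violated

Walking from position 0: at position 1, □dirty has not yet held and ¬dirty fails, so ¬dirty U □dirty is false.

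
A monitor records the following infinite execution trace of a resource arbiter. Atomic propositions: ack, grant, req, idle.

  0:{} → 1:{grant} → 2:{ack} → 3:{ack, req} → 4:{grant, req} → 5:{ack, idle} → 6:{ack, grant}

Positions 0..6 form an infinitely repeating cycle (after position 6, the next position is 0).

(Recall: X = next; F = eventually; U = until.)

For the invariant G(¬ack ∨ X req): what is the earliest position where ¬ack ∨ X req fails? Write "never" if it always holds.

Check ¬ack ∨ X req at each position in order: 0 ✓, 1 ✓, 2 ✓, 3 ✓, 4 ✓.
At position 5 the labels are {ack, idle} and the next position 6 has {ack, grant}, so ¬ack ∨ X req is false there. This is the first violation.

5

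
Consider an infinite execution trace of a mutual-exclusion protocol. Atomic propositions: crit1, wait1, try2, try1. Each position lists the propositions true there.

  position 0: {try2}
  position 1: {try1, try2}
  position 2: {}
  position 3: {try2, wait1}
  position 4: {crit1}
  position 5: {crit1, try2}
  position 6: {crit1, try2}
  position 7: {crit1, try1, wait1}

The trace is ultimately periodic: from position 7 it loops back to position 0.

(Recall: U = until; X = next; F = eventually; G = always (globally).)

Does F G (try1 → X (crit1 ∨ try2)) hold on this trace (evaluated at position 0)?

Does not hold

G (try1 → X (crit1 ∨ try2)) is false at every position 0..7, so it never becomes true and F G (try1 → X (crit1 ∨ try2)) fails.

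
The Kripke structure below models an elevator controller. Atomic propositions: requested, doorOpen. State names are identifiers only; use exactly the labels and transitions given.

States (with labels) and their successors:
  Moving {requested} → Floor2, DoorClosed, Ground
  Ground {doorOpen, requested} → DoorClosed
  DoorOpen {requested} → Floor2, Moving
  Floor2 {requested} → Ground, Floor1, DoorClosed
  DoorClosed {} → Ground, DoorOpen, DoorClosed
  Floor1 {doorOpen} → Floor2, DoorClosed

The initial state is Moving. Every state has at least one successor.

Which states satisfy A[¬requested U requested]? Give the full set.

States satisfying ¬requested: {DoorClosed, Floor1}.
States satisfying requested: {Moving, Ground, DoorOpen, Floor2}.
States satisfying A[¬requested U requested]: {Moving, Ground, DoorOpen, Floor2}.

{Moving, Ground, DoorOpen, Floor2}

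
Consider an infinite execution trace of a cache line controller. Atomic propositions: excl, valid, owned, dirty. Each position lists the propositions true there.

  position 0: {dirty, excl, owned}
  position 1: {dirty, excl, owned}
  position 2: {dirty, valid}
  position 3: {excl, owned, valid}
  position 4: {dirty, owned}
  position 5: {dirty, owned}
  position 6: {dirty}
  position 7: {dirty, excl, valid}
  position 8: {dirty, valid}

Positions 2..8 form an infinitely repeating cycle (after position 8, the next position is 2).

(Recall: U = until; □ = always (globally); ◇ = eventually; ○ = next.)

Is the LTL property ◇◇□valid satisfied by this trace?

Violated

◇□valid is false at every position 0..8, so it never becomes true and ◇◇□valid fails.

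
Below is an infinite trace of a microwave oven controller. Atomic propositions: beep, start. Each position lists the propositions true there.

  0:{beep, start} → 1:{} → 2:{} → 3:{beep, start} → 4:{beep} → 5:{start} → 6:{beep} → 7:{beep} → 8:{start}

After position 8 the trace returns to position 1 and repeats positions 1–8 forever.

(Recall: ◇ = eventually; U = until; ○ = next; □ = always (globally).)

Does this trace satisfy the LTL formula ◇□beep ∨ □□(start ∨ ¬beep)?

□beep is false at every position 0..8, so it never becomes true and ◇□beep fails.
□(start ∨ ¬beep) must hold at every position from 0 onward. It fails at position 0, so □□(start ∨ ¬beep) is false.
At position 0: ◇□beep is false; □□(start ∨ ¬beep) is false; so ◇□beep ∨ □□(start ∨ ¬beep) is false.

No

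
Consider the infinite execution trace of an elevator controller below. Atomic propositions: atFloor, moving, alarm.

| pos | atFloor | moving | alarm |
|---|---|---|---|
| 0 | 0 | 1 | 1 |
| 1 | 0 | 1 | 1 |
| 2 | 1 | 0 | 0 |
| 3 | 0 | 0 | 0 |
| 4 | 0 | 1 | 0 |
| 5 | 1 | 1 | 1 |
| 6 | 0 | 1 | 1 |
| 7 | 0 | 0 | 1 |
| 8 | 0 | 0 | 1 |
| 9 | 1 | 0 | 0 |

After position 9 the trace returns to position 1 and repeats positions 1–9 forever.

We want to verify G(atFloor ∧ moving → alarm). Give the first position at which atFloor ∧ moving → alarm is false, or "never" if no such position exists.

atFloor ∧ moving → alarm holds at every position 0..9, and those are all the positions the trace ever visits, so the invariant G(atFloor ∧ moving → alarm) is never violated.

never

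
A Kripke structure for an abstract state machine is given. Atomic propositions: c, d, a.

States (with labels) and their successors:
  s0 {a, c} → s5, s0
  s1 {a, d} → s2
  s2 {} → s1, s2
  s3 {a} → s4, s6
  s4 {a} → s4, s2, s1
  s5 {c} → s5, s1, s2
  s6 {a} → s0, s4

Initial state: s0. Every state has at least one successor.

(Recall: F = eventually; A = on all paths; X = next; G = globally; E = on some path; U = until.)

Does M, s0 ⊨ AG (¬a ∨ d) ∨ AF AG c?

States satisfying ¬a ∨ d: {s1, s2, s5}.
States satisfying AG (¬a ∨ d): {s1, s2, s5}.
States satisfying AG c: ∅.
States satisfying AF AG c: ∅.
States satisfying AG (¬a ∨ d) ∨ AF AG c: {s1, s2, s5}.
s0 ∉ Sat(AG (¬a ∨ d) ∨ AF AG c).

Does not hold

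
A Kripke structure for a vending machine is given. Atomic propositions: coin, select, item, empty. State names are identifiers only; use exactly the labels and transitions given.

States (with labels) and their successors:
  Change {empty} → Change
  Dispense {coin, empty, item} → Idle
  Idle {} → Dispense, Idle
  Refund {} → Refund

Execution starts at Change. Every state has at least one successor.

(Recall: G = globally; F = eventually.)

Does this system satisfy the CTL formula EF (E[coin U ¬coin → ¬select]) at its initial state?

States satisfying E[coin U ¬coin → ¬select]: {Change, Dispense, Idle, Refund}.
States satisfying EF (E[coin U ¬coin → ¬select]): {Change, Dispense, Idle, Refund}.
Some path from Change reaches a state where E[coin U ¬coin → ¬select] holds.
Change ∈ Sat(EF (E[coin U ¬coin → ¬select])).

Satisfied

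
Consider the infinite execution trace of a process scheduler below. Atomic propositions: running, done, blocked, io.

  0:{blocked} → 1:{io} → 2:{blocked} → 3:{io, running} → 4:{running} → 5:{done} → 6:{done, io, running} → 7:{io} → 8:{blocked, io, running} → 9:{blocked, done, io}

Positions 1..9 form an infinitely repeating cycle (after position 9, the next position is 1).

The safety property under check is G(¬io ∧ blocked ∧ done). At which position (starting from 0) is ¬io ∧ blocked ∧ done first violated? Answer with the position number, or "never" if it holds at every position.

0

At position 0 the labels are {blocked}, so ¬io ∧ blocked ∧ done is false there. This is the first violation.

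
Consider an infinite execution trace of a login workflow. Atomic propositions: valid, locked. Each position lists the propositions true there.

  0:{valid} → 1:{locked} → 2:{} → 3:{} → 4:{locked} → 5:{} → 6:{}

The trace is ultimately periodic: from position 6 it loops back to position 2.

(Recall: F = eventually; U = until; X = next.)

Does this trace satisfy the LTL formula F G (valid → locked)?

Satisfied

G (valid → locked) holds at position 1, which is reachable from 0, so F G (valid → locked) holds.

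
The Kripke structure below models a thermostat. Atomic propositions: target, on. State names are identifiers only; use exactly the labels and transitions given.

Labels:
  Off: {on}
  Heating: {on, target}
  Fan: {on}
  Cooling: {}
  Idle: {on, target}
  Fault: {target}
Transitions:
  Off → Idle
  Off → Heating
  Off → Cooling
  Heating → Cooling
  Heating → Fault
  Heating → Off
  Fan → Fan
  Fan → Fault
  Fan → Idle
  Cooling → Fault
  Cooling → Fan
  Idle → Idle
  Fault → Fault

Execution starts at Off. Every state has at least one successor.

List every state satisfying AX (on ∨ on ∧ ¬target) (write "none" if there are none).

{Idle}

States satisfying on ∨ on ∧ ¬target: {Off, Heating, Fan, Idle}.
States satisfying AX (on ∨ on ∧ ¬target): {Idle}.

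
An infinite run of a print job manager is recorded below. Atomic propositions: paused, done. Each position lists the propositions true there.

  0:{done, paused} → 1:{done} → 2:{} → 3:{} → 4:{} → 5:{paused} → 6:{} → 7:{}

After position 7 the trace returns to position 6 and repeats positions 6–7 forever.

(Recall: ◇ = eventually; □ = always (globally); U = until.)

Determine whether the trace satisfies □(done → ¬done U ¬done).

done → ¬done U ¬done must hold at every position from 0 onward. It fails at position 0, so □(done → ¬done U ¬done) is false.
Positions where done holds: 0, 1.
Check ¬done U ¬done at each: 0→fails, 1→fails.

Violated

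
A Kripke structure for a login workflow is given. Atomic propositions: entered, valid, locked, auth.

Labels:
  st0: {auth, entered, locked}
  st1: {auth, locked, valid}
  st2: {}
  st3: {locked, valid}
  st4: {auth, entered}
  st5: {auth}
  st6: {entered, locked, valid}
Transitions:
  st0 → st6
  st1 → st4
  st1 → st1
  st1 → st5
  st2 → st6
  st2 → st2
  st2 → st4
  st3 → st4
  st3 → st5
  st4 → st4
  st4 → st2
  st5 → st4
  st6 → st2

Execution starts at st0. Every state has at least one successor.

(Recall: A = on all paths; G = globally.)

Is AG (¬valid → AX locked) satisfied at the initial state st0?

States satisfying ¬valid → AX locked: {st0, st1, st3, st6}.
States satisfying AG (¬valid → AX locked): ∅.
st2 is reachable from st0 and violates ¬valid → AX locked, so AG fails at st0.
st0 ∉ Sat(AG (¬valid → AX locked)).

No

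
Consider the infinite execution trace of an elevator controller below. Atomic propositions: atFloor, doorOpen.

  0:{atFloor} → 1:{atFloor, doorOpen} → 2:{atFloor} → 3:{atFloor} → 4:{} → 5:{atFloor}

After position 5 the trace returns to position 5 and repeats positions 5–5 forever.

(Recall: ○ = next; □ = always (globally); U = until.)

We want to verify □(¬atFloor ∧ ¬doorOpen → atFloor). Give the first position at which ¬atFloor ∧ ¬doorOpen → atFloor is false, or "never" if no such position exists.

Check ¬atFloor ∧ ¬doorOpen → atFloor at each position in order: 0 ✓, 1 ✓, 2 ✓, 3 ✓.
At position 4 the labels are {}, so ¬atFloor ∧ ¬doorOpen → atFloor is false there. This is the first violation.

4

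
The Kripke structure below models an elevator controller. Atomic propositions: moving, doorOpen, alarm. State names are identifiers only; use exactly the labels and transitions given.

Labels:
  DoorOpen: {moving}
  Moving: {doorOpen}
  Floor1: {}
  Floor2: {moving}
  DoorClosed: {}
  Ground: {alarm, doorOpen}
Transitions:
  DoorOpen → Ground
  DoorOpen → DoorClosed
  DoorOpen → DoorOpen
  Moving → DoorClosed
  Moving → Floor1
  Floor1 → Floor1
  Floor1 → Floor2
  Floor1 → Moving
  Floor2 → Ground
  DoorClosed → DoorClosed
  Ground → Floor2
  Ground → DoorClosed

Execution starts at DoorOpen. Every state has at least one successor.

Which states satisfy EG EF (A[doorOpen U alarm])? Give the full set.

{DoorOpen, Moving, Floor1, Floor2, Ground}

States satisfying EF (A[doorOpen U alarm]): {DoorOpen, Moving, Floor1, Floor2, Ground}.
States satisfying EG EF (A[doorOpen U alarm]): {DoorOpen, Moving, Floor1, Floor2, Ground}.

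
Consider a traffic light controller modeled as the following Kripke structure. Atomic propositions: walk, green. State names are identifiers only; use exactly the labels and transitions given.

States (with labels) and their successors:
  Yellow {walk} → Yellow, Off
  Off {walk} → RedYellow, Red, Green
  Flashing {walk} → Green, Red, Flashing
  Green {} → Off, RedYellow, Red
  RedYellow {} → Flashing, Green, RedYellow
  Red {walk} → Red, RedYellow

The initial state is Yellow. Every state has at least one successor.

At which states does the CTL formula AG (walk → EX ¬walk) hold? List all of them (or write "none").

{Off, Flashing, Green, RedYellow, Red}

States satisfying walk → EX ¬walk: {Off, Flashing, Green, RedYellow, Red}.
States satisfying AG (walk → EX ¬walk): {Off, Flashing, Green, RedYellow, Red}.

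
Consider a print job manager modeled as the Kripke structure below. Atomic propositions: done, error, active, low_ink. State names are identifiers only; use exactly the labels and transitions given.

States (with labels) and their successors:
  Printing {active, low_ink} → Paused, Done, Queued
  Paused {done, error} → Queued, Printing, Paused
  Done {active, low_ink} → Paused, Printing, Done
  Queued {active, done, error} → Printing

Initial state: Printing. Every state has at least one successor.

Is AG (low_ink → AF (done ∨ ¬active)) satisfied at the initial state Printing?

No

States satisfying low_ink → AF (done ∨ ¬active): {Paused, Queued}.
States satisfying AG (low_ink → AF (done ∨ ¬active)): ∅.
Done is reachable from Printing and violates low_ink → AF (done ∨ ¬active), so AG fails at Printing.
Printing ∉ Sat(AG (low_ink → AF (done ∨ ¬active))).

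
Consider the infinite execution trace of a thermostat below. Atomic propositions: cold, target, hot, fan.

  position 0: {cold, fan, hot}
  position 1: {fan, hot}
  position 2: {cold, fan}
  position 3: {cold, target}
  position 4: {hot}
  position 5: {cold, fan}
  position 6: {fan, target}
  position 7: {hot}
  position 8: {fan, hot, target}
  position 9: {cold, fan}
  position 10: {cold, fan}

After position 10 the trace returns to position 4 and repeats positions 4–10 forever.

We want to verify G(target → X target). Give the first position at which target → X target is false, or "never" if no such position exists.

Check target → X target at each position in order: 0 ✓, 1 ✓, 2 ✓.
At position 3 the labels are {cold, target} and the next position 4 has {hot}, so target → X target is false there. This is the first violation.

3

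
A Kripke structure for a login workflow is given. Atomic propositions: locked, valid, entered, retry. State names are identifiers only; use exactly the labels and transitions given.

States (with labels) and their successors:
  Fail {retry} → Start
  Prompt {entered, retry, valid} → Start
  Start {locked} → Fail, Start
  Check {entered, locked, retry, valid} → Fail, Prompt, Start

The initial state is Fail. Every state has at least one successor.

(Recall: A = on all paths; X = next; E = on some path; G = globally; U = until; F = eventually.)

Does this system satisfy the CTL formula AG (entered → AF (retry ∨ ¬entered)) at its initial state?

States satisfying entered → AF (retry ∨ ¬entered): {Fail, Prompt, Start, Check}.
States satisfying AG (entered → AF (retry ∨ ¬entered)): {Fail, Prompt, Start, Check}.
Every state reachable from Fail satisfies entered → AF (retry ∨ ¬entered).
Fail ∈ Sat(AG (entered → AF (retry ∨ ¬entered))).

Holds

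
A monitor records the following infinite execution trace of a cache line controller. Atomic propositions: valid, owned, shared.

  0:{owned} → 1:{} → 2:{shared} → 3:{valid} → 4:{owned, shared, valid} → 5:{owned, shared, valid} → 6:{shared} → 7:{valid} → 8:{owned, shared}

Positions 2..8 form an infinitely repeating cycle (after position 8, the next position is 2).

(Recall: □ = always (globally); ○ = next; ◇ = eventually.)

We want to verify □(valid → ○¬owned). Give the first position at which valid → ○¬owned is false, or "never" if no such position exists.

3

Check valid → ○¬owned at each position in order: 0 ✓, 1 ✓, 2 ✓.
At position 3 the labels are {valid} and the next position 4 has {owned, shared, valid}, so valid → ○¬owned is false there. This is the first violation.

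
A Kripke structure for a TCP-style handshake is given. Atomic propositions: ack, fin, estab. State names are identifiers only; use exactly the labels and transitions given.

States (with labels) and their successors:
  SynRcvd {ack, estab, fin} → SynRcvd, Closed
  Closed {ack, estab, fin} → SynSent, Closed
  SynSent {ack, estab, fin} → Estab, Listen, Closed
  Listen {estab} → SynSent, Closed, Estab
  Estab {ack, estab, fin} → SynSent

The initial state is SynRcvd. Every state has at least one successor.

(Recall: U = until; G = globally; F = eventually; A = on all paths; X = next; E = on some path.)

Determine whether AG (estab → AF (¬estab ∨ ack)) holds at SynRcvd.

Yes

States satisfying estab → AF (¬estab ∨ ack): {SynRcvd, Closed, SynSent, Listen, Estab}.
States satisfying AG (estab → AF (¬estab ∨ ack)): {SynRcvd, Closed, SynSent, Listen, Estab}.
Every state reachable from SynRcvd satisfies estab → AF (¬estab ∨ ack).
SynRcvd ∈ Sat(AG (estab → AF (¬estab ∨ ack))).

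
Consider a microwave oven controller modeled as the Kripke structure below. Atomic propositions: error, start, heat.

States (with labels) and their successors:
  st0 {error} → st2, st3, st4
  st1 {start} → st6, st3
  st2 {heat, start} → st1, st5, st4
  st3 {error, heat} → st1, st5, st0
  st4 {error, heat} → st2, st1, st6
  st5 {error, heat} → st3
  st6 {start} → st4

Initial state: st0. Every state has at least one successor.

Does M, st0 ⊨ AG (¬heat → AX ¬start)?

States satisfying ¬heat → AX ¬start: {st2, st3, st4, st5, st6}.
States satisfying AG (¬heat → AX ¬start): ∅.
st0 is reachable from st0 and violates ¬heat → AX ¬start, so AG fails at st0.
st0 ∉ Sat(AG (¬heat → AX ¬start)).

No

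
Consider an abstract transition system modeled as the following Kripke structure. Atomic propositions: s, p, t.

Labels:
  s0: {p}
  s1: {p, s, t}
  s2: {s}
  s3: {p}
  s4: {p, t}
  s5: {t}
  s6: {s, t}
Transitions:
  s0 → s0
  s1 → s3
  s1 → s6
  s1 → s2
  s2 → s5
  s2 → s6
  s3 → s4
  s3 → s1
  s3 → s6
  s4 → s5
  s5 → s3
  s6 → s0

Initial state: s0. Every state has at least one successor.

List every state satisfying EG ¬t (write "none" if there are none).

{s0}

States satisfying ¬t: {s0, s2, s3}.
States satisfying EG ¬t: {s0}.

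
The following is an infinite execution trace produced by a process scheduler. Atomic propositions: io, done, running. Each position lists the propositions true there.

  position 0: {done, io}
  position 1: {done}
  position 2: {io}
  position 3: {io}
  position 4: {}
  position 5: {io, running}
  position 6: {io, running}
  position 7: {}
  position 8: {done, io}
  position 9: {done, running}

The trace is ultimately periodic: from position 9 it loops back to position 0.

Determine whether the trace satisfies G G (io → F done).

Holds

G (io → F done) holds at every position 0..9, and those are all positions ever visited, so G G (io → F done) holds.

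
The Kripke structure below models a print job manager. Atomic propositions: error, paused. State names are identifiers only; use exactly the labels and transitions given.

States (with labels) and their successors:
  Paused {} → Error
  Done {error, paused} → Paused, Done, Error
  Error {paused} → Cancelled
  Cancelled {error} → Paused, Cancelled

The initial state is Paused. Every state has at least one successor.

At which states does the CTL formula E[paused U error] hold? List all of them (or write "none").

{Done, Error, Cancelled}

States satisfying paused: {Done, Error}.
States satisfying error: {Done, Cancelled}.
States satisfying E[paused U error]: {Done, Error, Cancelled}.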